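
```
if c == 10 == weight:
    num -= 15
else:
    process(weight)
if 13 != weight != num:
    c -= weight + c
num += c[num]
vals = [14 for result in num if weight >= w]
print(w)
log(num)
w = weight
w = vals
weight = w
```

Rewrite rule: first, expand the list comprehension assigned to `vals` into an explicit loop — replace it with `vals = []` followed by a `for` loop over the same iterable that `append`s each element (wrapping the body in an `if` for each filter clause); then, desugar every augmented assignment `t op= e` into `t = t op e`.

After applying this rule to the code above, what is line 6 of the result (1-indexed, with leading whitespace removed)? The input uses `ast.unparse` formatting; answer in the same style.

Transformed code:
if c == 10 == weight:
    num = num - 15
else:
    process(weight)
if 13 != weight != num:
    c = c - (weight + c)
num = num + c[num]
vals = []
for result in num:
    if weight >= w:
        vals.append(14)
print(w)
log(num)
w = weight
w = vals
weight = w

c = c - (weight + c)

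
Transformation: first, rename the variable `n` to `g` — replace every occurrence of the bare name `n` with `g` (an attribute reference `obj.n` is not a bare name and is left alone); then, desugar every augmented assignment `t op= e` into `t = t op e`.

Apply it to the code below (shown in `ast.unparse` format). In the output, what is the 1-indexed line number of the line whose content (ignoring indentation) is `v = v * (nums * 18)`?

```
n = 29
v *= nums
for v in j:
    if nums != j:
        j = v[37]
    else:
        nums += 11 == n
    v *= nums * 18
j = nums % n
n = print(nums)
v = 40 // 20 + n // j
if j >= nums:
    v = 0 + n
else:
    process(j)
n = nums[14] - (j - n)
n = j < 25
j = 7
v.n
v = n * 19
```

8

Transformed code:
g = 29
v = v * nums
for v in j:
    if nums != j:
        j = v[37]
    else:
        nums = nums + (11 == g)
    v = v * (nums * 18)
j = nums % g
g = print(nums)
v = 40 // 20 + g // j
if j >= nums:
    v = 0 + g
else:
    process(j)
g = nums[14] - (j - g)
g = j < 25
j = 7
v.n
v = g * 19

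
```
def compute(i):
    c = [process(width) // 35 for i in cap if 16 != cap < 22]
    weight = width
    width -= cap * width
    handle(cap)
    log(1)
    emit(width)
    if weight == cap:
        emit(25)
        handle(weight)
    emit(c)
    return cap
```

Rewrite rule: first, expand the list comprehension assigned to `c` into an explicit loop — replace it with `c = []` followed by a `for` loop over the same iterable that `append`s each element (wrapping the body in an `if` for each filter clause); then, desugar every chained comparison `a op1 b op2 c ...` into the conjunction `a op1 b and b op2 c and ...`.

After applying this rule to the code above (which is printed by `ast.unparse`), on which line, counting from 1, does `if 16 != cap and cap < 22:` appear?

4

Transformed code:
def compute(i):
    c = []
    for i in cap:
        if 16 != cap and cap < 22:
            c.append(process(width) // 35)
    weight = width
    width -= cap * width
    handle(cap)
    log(1)
    emit(width)
    if weight == cap:
        emit(25)
        handle(weight)
    emit(c)
    return cap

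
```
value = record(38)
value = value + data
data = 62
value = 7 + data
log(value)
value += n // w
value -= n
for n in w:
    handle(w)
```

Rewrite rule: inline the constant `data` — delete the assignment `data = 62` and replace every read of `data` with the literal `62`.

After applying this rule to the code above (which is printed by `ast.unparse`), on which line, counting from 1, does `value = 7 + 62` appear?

Transformed code:
value = record(38)
value = value + 62
value = 7 + 62
log(value)
value += n // w
value -= n
for n in w:
    handle(w)

3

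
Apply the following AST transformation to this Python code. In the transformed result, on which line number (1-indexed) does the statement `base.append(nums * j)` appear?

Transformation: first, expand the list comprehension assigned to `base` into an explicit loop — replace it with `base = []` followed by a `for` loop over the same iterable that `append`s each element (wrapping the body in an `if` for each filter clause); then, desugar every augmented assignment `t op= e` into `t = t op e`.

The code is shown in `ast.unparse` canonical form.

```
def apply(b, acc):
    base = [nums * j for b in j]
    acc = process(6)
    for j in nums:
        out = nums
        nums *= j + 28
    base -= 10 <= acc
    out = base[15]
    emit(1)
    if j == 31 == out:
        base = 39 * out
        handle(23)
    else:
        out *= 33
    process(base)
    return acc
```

4

Transformed code:
def apply(b, acc):
    base = []
    for b in j:
        base.append(nums * j)
    acc = process(6)
    for j in nums:
        out = nums
        nums = nums * (j + 28)
    base = base - (10 <= acc)
    out = base[15]
    emit(1)
    if j == 31 == out:
        base = 39 * out
        handle(23)
    else:
        out = out * 33
    process(base)
    return acc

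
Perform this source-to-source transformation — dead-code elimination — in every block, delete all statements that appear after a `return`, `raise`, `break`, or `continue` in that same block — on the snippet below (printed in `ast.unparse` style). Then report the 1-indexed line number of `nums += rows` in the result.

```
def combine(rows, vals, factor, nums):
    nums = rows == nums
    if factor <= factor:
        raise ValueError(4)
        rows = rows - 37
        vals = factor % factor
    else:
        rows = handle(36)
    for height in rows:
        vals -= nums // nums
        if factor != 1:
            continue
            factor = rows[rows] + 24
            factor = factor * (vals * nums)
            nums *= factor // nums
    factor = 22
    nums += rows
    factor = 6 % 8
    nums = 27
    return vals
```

Transformed code:
def combine(rows, vals, factor, nums):
    nums = rows == nums
    if factor <= factor:
        raise ValueError(4)
    else:
        rows = handle(36)
    for height in rows:
        vals -= nums // nums
        if factor != 1:
            continue
    factor = 22
    nums += rows
    factor = 6 % 8
    nums = 27
    return vals

12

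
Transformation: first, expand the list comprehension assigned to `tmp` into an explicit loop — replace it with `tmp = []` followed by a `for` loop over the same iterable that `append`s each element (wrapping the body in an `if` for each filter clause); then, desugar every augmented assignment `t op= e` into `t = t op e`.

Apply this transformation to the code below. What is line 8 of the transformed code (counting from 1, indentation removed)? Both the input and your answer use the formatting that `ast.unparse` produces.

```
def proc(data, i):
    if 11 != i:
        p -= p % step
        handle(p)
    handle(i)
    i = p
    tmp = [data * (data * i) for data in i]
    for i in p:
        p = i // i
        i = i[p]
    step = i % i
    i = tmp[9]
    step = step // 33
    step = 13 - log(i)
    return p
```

for data in i:

Transformed code:
def proc(data, i):
    if 11 != i:
        p = p - p % step
        handle(p)
    handle(i)
    i = p
    tmp = []
    for data in i:
        tmp.append(data * (data * i))
    for i in p:
        p = i // i
        i = i[p]
    step = i % i
    i = tmp[9]
    step = step // 33
    step = 13 - log(i)
    return p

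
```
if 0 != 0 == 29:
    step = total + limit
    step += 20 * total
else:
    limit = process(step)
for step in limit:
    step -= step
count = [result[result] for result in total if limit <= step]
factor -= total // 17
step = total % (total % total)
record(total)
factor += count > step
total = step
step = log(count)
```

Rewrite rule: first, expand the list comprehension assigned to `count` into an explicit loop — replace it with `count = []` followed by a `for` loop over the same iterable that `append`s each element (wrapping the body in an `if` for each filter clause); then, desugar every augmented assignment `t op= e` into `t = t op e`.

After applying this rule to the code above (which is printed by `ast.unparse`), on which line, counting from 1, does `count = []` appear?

8

Transformed code:
if 0 != 0 == 29:
    step = total + limit
    step = step + 20 * total
else:
    limit = process(step)
for step in limit:
    step = step - step
count = []
for result in total:
    if limit <= step:
        count.append(result[result])
factor = factor - total // 17
step = total % (total % total)
record(total)
factor = factor + (count > step)
total = step
step = log(count)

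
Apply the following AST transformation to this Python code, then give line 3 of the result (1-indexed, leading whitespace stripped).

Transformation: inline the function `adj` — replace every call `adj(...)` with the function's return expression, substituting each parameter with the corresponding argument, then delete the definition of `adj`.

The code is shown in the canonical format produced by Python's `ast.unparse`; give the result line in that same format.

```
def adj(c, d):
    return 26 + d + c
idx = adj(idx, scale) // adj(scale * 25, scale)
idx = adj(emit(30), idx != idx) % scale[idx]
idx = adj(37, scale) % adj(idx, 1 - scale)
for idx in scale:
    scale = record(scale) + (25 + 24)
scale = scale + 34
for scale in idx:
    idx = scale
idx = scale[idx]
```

Transformed code:
idx = (26 + scale + idx) // (26 + scale + scale * 25)
idx = (26 + (idx != idx) + emit(30)) % scale[idx]
idx = (26 + scale + 37) % (26 + (1 - scale) + idx)
for idx in scale:
    scale = record(scale) + (25 + 24)
scale = scale + 34
for scale in idx:
    idx = scale
idx = scale[idx]

idx = (26 + scale + 37) % (26 + (1 - scale) + idx)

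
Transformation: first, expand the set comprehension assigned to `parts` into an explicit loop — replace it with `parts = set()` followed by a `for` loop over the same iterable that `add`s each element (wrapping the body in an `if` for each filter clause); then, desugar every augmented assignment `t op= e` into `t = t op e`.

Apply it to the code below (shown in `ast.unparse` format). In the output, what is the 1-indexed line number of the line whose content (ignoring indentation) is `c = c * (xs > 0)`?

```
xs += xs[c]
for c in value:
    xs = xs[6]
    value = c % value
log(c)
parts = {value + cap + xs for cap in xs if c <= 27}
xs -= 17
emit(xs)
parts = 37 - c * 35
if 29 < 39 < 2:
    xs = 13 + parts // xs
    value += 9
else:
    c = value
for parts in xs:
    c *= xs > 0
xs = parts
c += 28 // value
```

19

Transformed code:
xs = xs + xs[c]
for c in value:
    xs = xs[6]
    value = c % value
log(c)
parts = set()
for cap in xs:
    if c <= 27:
        parts.add(value + cap + xs)
xs = xs - 17
emit(xs)
parts = 37 - c * 35
if 29 < 39 < 2:
    xs = 13 + parts // xs
    value = value + 9
else:
    c = value
for parts in xs:
    c = c * (xs > 0)
xs = parts
c = c + 28 // value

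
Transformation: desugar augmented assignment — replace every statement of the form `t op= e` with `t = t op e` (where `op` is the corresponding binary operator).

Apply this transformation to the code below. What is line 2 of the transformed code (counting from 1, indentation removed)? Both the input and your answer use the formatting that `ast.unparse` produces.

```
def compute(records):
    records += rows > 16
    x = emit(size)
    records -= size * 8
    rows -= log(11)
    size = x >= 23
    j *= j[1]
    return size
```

records = records + (rows > 16)

Transformed code:
def compute(records):
    records = records + (rows > 16)
    x = emit(size)
    records = records - size * 8
    rows = rows - log(11)
    size = x >= 23
    j = j * j[1]
    return size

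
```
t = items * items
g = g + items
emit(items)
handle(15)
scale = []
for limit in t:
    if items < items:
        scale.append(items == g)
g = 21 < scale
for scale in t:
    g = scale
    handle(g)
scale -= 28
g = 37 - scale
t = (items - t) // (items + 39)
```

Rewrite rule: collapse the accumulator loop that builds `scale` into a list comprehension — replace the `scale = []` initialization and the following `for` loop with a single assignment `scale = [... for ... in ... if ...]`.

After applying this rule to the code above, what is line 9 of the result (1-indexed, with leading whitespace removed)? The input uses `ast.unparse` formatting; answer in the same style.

Transformed code:
t = items * items
g = g + items
emit(items)
handle(15)
scale = [items == g for limit in t if items < items]
g = 21 < scale
for scale in t:
    g = scale
    handle(g)
scale -= 28
g = 37 - scale
t = (items - t) // (items + 39)

handle(g)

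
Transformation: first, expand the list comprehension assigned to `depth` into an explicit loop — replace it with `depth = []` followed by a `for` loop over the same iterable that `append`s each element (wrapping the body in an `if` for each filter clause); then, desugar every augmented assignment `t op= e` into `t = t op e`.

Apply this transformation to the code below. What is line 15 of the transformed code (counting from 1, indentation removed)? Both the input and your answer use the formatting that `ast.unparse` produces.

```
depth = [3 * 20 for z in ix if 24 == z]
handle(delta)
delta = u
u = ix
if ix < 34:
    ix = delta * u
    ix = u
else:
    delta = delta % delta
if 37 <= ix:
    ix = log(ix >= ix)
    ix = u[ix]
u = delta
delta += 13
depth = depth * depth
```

Transformed code:
depth = []
for z in ix:
    if 24 == z:
        depth.append(3 * 20)
handle(delta)
delta = u
u = ix
if ix < 34:
    ix = delta * u
    ix = u
else:
    delta = delta % delta
if 37 <= ix:
    ix = log(ix >= ix)
    ix = u[ix]
u = delta
delta = delta + 13
depth = depth * depth

ix = u[ix]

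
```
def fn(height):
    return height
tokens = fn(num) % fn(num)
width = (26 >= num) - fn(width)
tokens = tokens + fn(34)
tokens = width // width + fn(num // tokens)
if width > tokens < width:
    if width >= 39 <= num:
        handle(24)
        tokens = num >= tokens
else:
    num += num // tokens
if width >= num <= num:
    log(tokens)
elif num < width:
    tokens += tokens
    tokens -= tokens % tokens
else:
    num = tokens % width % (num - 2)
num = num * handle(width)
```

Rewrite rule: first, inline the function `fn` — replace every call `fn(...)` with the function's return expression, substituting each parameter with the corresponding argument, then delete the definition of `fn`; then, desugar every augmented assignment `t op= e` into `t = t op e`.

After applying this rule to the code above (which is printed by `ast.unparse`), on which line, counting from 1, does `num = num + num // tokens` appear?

Transformed code:
tokens = num % num
width = (26 >= num) - width
tokens = tokens + 34
tokens = width // width + num // tokens
if width > tokens < width:
    if width >= 39 <= num:
        handle(24)
        tokens = num >= tokens
else:
    num = num + num // tokens
if width >= num <= num:
    log(tokens)
elif num < width:
    tokens = tokens + tokens
    tokens = tokens - tokens % tokens
else:
    num = tokens % width % (num - 2)
num = num * handle(width)

10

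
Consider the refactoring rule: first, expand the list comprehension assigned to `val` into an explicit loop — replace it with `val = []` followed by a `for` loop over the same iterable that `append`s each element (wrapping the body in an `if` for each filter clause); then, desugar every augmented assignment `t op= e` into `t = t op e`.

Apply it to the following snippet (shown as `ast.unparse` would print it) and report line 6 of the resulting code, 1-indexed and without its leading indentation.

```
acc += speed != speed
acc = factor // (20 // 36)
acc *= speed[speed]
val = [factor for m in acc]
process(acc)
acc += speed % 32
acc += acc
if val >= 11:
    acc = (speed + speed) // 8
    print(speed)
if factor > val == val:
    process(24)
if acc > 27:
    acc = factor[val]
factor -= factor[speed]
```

Transformed code:
acc = acc + (speed != speed)
acc = factor // (20 // 36)
acc = acc * speed[speed]
val = []
for m in acc:
    val.append(factor)
process(acc)
acc = acc + speed % 32
acc = acc + acc
if val >= 11:
    acc = (speed + speed) // 8
    print(speed)
if factor > val == val:
    process(24)
if acc > 27:
    acc = factor[val]
factor = factor - factor[speed]

val.append(factor)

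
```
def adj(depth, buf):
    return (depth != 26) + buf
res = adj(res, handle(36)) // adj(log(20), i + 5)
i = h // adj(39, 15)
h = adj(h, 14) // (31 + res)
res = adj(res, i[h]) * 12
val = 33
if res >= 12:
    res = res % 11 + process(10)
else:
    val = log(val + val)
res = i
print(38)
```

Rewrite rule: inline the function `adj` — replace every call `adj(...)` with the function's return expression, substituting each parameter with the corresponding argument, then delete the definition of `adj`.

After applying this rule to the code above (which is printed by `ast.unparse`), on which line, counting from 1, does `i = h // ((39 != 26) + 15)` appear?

Transformed code:
res = ((res != 26) + handle(36)) // ((log(20) != 26) + (i + 5))
i = h // ((39 != 26) + 15)
h = ((h != 26) + 14) // (31 + res)
res = ((res != 26) + i[h]) * 12
val = 33
if res >= 12:
    res = res % 11 + process(10)
else:
    val = log(val + val)
res = i
print(38)

2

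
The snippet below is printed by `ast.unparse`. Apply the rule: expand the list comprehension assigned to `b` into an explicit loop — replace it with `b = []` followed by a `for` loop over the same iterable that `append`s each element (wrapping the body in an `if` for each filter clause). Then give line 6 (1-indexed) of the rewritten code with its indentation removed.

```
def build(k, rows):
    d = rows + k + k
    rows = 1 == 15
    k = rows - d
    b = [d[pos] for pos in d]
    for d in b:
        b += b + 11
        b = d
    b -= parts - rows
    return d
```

Transformed code:
def build(k, rows):
    d = rows + k + k
    rows = 1 == 15
    k = rows - d
    b = []
    for pos in d:
        b.append(d[pos])
    for d in b:
        b += b + 11
        b = d
    b -= parts - rows
    return d

for pos in d:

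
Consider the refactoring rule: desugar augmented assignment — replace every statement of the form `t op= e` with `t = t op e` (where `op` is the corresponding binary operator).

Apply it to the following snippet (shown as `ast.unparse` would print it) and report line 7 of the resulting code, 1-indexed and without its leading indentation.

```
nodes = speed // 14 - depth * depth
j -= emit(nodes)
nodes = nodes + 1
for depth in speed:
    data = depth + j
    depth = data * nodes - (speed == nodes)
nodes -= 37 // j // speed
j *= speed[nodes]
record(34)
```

nodes = nodes - 37 // j // speed

Transformed code:
nodes = speed // 14 - depth * depth
j = j - emit(nodes)
nodes = nodes + 1
for depth in speed:
    data = depth + j
    depth = data * nodes - (speed == nodes)
nodes = nodes - 37 // j // speed
j = j * speed[nodes]
record(34)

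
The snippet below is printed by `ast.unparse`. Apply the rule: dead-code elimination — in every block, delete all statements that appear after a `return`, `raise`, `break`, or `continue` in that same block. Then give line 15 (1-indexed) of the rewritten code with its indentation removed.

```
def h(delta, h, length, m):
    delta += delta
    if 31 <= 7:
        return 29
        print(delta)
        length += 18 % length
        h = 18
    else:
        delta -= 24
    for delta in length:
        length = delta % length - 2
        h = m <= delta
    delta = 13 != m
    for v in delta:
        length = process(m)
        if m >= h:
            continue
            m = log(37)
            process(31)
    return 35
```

return 35

Transformed code:
def h(delta, h, length, m):
    delta += delta
    if 31 <= 7:
        return 29
    else:
        delta -= 24
    for delta in length:
        length = delta % length - 2
        h = m <= delta
    delta = 13 != m
    for v in delta:
        length = process(m)
        if m >= h:
            continue
    return 35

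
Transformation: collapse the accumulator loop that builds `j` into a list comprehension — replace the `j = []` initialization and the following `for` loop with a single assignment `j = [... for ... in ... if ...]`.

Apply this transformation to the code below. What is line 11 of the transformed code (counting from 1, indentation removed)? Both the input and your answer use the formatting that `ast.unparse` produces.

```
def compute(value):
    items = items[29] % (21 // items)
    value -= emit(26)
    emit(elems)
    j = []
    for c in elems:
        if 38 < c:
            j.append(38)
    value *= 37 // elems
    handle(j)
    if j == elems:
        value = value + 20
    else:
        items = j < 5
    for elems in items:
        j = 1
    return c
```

Transformed code:
def compute(value):
    items = items[29] % (21 // items)
    value -= emit(26)
    emit(elems)
    j = [38 for c in elems if 38 < c]
    value *= 37 // elems
    handle(j)
    if j == elems:
        value = value + 20
    else:
        items = j < 5
    for elems in items:
        j = 1
    return c

items = j < 5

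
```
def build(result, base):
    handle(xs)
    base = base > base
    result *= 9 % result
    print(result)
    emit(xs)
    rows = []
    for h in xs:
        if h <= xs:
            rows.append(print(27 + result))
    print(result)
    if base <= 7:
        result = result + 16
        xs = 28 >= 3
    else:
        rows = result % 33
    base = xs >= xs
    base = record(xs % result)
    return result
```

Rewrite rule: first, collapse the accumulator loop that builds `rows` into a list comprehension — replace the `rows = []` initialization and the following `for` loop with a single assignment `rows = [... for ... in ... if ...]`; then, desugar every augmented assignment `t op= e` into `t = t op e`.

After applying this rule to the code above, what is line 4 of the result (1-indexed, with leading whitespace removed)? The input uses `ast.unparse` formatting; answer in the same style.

Transformed code:
def build(result, base):
    handle(xs)
    base = base > base
    result = result * (9 % result)
    print(result)
    emit(xs)
    rows = [print(27 + result) for h in xs if h <= xs]
    print(result)
    if base <= 7:
        result = result + 16
        xs = 28 >= 3
    else:
        rows = result % 33
    base = xs >= xs
    base = record(xs % result)
    return result

result = result * (9 % result)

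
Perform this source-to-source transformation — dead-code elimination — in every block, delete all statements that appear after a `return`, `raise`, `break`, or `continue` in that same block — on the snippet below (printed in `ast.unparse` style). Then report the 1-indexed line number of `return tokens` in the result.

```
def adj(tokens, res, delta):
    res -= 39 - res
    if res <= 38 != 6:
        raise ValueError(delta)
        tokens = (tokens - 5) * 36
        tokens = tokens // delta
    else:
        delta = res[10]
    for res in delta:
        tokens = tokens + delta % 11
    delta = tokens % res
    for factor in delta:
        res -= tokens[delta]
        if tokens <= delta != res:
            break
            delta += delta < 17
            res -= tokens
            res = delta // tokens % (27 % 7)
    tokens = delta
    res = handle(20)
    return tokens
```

16

Transformed code:
def adj(tokens, res, delta):
    res -= 39 - res
    if res <= 38 != 6:
        raise ValueError(delta)
    else:
        delta = res[10]
    for res in delta:
        tokens = tokens + delta % 11
    delta = tokens % res
    for factor in delta:
        res -= tokens[delta]
        if tokens <= delta != res:
            break
    tokens = delta
    res = handle(20)
    return tokens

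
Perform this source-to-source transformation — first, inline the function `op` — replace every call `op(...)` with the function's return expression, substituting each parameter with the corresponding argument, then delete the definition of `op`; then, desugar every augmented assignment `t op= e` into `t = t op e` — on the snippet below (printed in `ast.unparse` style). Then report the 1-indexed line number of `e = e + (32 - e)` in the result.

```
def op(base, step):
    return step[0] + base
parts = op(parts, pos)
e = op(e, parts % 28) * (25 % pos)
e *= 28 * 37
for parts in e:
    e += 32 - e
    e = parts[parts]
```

Transformed code:
parts = pos[0] + parts
e = ((parts % 28)[0] + e) * (25 % pos)
e = e * (28 * 37)
for parts in e:
    e = e + (32 - e)
    e = parts[parts]

5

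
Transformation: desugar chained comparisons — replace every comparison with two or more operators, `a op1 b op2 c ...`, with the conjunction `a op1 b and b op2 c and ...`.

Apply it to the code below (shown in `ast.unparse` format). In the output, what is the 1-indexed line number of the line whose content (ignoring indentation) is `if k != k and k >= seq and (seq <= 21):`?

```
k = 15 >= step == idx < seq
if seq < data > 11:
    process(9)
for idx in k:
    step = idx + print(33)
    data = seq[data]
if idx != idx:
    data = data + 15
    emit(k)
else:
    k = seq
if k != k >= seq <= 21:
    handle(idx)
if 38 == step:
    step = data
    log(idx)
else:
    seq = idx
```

Transformed code:
k = 15 >= step and step == idx and (idx < seq)
if seq < data and data > 11:
    process(9)
for idx in k:
    step = idx + print(33)
    data = seq[data]
if idx != idx:
    data = data + 15
    emit(k)
else:
    k = seq
if k != k and k >= seq and (seq <= 21):
    handle(idx)
if 38 == step:
    step = data
    log(idx)
else:
    seq = idx

12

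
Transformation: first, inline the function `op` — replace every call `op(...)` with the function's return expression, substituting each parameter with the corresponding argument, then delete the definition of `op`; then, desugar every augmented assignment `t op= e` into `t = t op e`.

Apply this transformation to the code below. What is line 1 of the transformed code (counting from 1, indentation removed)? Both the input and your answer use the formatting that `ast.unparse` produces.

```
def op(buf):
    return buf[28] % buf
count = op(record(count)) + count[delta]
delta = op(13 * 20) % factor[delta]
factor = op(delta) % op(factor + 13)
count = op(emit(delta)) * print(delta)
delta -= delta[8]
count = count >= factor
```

Transformed code:
count = record(count)[28] % record(count) + count[delta]
delta = (13 * 20)[28] % (13 * 20) % factor[delta]
factor = delta[28] % delta % ((factor + 13)[28] % (factor + 13))
count = emit(delta)[28] % emit(delta) * print(delta)
delta = delta - delta[8]
count = count >= factor

count = record(count)[28] % record(count) + count[delta]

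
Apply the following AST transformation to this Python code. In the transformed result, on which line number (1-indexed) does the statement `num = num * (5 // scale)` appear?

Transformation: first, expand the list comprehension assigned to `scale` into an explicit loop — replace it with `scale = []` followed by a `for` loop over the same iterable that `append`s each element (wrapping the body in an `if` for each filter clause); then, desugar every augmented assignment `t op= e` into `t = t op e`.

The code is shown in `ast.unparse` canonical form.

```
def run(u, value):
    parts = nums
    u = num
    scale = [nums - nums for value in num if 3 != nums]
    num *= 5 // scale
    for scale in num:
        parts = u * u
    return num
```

Transformed code:
def run(u, value):
    parts = nums
    u = num
    scale = []
    for value in num:
        if 3 != nums:
            scale.append(nums - nums)
    num = num * (5 // scale)
    for scale in num:
        parts = u * u
    return num

8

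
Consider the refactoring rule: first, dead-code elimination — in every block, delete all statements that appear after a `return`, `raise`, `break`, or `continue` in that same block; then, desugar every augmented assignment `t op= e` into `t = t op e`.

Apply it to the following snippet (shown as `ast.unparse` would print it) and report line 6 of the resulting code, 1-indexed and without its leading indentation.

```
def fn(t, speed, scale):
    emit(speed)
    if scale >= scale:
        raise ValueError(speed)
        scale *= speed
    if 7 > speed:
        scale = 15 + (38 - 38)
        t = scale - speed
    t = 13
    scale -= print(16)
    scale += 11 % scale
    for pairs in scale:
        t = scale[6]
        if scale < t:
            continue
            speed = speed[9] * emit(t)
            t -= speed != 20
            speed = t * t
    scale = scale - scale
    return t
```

Transformed code:
def fn(t, speed, scale):
    emit(speed)
    if scale >= scale:
        raise ValueError(speed)
    if 7 > speed:
        scale = 15 + (38 - 38)
        t = scale - speed
    t = 13
    scale = scale - print(16)
    scale = scale + 11 % scale
    for pairs in scale:
        t = scale[6]
        if scale < t:
            continue
    scale = scale - scale
    return t

scale = 15 + (38 - 38)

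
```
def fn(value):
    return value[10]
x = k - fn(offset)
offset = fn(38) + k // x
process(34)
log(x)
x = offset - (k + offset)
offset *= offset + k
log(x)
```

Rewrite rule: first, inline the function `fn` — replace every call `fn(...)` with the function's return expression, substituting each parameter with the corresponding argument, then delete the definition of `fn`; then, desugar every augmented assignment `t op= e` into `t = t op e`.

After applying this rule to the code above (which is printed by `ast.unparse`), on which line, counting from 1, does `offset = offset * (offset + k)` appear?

6

Transformed code:
x = k - offset[10]
offset = 38[10] + k // x
process(34)
log(x)
x = offset - (k + offset)
offset = offset * (offset + k)
log(x)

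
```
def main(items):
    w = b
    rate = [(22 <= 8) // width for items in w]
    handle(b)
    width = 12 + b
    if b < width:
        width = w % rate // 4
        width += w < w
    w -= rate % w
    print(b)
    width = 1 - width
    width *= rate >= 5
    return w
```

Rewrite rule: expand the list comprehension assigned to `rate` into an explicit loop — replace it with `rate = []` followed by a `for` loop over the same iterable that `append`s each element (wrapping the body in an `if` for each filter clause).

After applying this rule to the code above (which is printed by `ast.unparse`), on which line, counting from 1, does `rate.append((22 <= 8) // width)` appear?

Transformed code:
def main(items):
    w = b
    rate = []
    for items in w:
        rate.append((22 <= 8) // width)
    handle(b)
    width = 12 + b
    if b < width:
        width = w % rate // 4
        width += w < w
    w -= rate % w
    print(b)
    width = 1 - width
    width *= rate >= 5
    return w

5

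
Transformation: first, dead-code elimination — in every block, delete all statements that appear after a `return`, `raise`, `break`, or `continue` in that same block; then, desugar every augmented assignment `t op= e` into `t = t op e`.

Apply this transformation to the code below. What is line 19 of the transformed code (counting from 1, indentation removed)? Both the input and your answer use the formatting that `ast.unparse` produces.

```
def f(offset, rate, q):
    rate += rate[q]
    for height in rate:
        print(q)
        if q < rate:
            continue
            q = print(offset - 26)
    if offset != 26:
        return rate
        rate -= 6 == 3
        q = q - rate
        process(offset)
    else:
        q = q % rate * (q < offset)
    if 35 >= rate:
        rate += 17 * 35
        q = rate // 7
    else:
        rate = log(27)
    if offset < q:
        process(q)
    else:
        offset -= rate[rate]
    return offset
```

offset = offset - rate[rate]

Transformed code:
def f(offset, rate, q):
    rate = rate + rate[q]
    for height in rate:
        print(q)
        if q < rate:
            continue
    if offset != 26:
        return rate
    else:
        q = q % rate * (q < offset)
    if 35 >= rate:
        rate = rate + 17 * 35
        q = rate // 7
    else:
        rate = log(27)
    if offset < q:
        process(q)
    else:
        offset = offset - rate[rate]
    return offset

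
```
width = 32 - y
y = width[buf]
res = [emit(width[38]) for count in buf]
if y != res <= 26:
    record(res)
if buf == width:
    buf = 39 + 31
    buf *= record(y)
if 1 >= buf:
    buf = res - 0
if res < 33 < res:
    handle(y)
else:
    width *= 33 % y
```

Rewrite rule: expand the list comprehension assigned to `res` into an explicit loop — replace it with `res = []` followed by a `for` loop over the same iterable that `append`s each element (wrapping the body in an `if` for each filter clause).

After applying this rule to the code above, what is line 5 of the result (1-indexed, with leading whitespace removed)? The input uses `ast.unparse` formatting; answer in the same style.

Transformed code:
width = 32 - y
y = width[buf]
res = []
for count in buf:
    res.append(emit(width[38]))
if y != res <= 26:
    record(res)
if buf == width:
    buf = 39 + 31
    buf *= record(y)
if 1 >= buf:
    buf = res - 0
if res < 33 < res:
    handle(y)
else:
    width *= 33 % y

res.append(emit(width[38]))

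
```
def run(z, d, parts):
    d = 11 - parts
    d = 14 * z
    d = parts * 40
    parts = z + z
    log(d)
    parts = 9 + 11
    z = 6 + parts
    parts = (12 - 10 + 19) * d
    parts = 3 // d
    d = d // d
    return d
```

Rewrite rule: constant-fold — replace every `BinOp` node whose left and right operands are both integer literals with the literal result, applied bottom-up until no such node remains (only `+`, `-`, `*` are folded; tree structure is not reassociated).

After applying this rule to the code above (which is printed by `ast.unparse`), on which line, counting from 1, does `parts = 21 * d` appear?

Transformed code:
def run(z, d, parts):
    d = 11 - parts
    d = 14 * z
    d = parts * 40
    parts = z + z
    log(d)
    parts = 20
    z = 6 + parts
    parts = 21 * d
    parts = 3 // d
    d = d // d
    return d

9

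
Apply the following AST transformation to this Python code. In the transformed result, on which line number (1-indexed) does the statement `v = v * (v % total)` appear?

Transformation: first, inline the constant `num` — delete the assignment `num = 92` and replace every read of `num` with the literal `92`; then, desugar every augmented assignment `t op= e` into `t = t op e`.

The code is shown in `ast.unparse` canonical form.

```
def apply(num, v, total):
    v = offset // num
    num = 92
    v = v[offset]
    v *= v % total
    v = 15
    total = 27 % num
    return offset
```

4

Transformed code:
def apply(num, v, total):
    v = offset // 92
    v = v[offset]
    v = v * (v % total)
    v = 15
    total = 27 % 92
    return offset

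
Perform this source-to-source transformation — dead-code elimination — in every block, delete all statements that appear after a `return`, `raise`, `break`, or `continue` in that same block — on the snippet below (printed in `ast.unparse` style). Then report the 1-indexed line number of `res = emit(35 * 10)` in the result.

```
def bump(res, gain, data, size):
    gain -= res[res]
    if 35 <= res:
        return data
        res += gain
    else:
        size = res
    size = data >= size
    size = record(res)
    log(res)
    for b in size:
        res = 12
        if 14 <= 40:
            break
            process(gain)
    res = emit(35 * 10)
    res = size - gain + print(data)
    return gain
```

Transformed code:
def bump(res, gain, data, size):
    gain -= res[res]
    if 35 <= res:
        return data
    else:
        size = res
    size = data >= size
    size = record(res)
    log(res)
    for b in size:
        res = 12
        if 14 <= 40:
            break
    res = emit(35 * 10)
    res = size - gain + print(data)
    return gain

14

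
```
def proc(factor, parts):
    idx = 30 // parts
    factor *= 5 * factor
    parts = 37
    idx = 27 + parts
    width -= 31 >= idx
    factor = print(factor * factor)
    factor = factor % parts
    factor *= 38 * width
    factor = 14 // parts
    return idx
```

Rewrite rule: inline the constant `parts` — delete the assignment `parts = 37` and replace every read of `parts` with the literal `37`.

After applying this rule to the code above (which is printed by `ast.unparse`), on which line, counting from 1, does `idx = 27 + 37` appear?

Transformed code:
def proc(factor, parts):
    idx = 30 // 37
    factor *= 5 * factor
    idx = 27 + 37
    width -= 31 >= idx
    factor = print(factor * factor)
    factor = factor % 37
    factor *= 38 * width
    factor = 14 // 37
    return idx

4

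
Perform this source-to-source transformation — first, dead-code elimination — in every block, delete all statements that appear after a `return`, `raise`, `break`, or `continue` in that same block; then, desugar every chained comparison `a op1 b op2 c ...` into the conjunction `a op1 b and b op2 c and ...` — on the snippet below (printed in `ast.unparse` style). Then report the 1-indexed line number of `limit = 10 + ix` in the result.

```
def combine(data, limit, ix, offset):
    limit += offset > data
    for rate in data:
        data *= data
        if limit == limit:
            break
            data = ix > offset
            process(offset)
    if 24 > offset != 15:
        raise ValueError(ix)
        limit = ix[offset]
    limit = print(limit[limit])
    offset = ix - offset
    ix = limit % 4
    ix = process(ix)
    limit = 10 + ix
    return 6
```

Transformed code:
def combine(data, limit, ix, offset):
    limit += offset > data
    for rate in data:
        data *= data
        if limit == limit:
            break
    if 24 > offset and offset != 15:
        raise ValueError(ix)
    limit = print(limit[limit])
    offset = ix - offset
    ix = limit % 4
    ix = process(ix)
    limit = 10 + ix
    return 6

13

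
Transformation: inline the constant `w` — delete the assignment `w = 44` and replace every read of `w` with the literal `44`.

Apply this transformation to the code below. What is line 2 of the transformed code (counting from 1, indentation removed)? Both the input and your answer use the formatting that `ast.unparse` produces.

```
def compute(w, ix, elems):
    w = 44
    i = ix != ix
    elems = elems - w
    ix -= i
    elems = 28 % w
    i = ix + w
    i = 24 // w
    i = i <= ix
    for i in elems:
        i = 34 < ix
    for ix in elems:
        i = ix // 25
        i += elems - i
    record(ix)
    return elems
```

Transformed code:
def compute(w, ix, elems):
    i = ix != ix
    elems = elems - 44
    ix -= i
    elems = 28 % 44
    i = ix + 44
    i = 24 // 44
    i = i <= ix
    for i in elems:
        i = 34 < ix
    for ix in elems:
        i = ix // 25
        i += elems - i
    record(ix)
    return elems

i = ix != ix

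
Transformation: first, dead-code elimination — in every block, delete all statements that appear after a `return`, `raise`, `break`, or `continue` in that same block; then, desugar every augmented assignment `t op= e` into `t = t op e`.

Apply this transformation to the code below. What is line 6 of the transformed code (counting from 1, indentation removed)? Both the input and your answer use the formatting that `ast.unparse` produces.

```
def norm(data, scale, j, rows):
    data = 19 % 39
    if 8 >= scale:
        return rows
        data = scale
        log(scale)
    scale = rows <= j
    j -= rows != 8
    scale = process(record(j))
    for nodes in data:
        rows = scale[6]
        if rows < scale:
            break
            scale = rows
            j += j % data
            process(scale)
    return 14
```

j = j - (rows != 8)

Transformed code:
def norm(data, scale, j, rows):
    data = 19 % 39
    if 8 >= scale:
        return rows
    scale = rows <= j
    j = j - (rows != 8)
    scale = process(record(j))
    for nodes in data:
        rows = scale[6]
        if rows < scale:
            break
    return 14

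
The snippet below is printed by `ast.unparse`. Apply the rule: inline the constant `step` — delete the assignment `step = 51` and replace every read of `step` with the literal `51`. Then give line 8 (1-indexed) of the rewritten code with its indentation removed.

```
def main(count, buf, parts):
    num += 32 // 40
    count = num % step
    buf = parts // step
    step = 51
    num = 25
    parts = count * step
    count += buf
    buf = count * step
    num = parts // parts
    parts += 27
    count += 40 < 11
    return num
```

buf = count * 51

Transformed code:
def main(count, buf, parts):
    num += 32 // 40
    count = num % 51
    buf = parts // 51
    num = 25
    parts = count * 51
    count += buf
    buf = count * 51
    num = parts // parts
    parts += 27
    count += 40 < 11
    return num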